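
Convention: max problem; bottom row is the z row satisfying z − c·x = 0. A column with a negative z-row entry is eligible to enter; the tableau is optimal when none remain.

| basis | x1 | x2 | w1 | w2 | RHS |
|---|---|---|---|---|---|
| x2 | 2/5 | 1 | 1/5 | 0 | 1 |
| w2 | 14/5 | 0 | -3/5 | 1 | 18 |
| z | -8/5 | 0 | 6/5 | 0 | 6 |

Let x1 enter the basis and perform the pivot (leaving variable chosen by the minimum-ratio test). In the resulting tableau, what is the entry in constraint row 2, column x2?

Ratio test on column x1 — row 1: 1/(2/5) = 5/2; row 2: 18/(14/5) = 45/7. Minimum is 5/2 at row 1 (x2 leaves); pivot element 2/5.
Divide row 1 by 2/5; eliminate column x1 from the other rows.
Row 2 update in column x2: 0 − (14/5)·(5/2) = -7.

-7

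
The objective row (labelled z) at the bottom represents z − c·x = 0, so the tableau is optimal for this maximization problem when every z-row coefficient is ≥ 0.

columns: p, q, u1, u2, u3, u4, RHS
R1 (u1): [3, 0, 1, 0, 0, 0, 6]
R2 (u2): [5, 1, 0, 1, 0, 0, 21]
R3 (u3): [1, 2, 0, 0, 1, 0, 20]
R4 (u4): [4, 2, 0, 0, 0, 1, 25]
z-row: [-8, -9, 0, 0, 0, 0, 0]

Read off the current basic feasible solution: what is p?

0

p is not in the basis, so in the current basic feasible solution p = 0.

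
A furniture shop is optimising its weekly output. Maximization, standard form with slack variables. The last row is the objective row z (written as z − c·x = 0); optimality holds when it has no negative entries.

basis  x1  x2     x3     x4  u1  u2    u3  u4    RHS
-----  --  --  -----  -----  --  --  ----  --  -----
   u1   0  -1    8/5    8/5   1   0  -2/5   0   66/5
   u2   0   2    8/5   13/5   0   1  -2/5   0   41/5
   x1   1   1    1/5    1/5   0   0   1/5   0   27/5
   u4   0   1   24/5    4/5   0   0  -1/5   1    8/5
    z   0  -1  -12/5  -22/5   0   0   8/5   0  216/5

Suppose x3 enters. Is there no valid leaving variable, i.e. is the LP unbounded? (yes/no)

no

Column x3 has positive entries in row(s) 1, 2, 3, 4, so the ratio test bounds it — not unbounded.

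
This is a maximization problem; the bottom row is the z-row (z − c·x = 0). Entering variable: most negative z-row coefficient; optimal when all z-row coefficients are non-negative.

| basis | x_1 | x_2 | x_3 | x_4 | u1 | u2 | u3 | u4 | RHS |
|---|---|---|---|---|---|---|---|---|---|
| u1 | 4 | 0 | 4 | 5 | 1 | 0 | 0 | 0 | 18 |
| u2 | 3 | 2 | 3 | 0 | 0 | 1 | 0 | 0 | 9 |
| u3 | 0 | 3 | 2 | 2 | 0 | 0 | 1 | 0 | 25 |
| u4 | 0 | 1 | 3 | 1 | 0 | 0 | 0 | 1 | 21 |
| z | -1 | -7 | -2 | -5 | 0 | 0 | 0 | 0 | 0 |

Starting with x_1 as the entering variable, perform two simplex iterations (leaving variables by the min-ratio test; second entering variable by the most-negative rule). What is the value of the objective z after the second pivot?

63/2

Ratio test on column x_1 — row 1: 18/4 = 9/2; row 2: 9/3 = 3; row 3: entry 0 ≤ 0; row 4: entry 0 ≤ 0. Minimum is 3 at row 2 (u2 leaves); pivot element 3.
Pivot on row 2; the z-row RHS becomes 0 − (-1)·3 = 3.
Next entering variable (most negative z-row entry -19/3): x_2.
Ratio test on column x_2 — row 1: entry -8/3 ≤ 0; row 2: 3/(2/3) = 9/2; row 3: 25/3 = 25/3; row 4: 21/1 = 21. Minimum is 9/2 at row 2 (x_1 leaves); pivot element 2/3.
After the second pivot the z-row RHS is 3 − (-19/3)·(9/2) = 63/2.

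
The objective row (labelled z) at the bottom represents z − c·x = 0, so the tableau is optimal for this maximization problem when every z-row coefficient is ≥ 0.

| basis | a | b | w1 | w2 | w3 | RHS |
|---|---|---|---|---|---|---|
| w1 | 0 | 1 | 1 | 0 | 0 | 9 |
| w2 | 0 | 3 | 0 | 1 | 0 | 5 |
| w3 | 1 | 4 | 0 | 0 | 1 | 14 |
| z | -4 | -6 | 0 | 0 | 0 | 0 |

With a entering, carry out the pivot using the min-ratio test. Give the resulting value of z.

Ratio test on column a — row 1: entry 0 ≤ 0; row 2: entry 0 ≤ 0; row 3: 14/1 = 14. Minimum is 14 at row 3 (w3 leaves); pivot element 1.
Pivot on row 3; the z-row RHS becomes 0 − (-4)·14 = 56.

56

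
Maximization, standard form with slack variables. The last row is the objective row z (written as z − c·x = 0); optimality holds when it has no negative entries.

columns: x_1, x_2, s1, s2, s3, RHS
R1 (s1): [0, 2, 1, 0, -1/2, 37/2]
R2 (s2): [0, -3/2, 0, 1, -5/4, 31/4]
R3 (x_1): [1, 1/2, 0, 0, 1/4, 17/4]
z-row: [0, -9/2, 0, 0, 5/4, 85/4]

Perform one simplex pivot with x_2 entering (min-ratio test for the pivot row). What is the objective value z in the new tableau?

Ratio test on column x_2 — row 1: (37/2)/2 = 37/4; row 2: entry -3/2 ≤ 0; row 3: (17/4)/(1/2) = 17/2. Minimum is 17/2 at row 3 (x_1 leaves); pivot element 1/2.
Pivot on row 3; the z-row RHS becomes 85/4 − (-9/2)·(17/2) = 119/2.

119/2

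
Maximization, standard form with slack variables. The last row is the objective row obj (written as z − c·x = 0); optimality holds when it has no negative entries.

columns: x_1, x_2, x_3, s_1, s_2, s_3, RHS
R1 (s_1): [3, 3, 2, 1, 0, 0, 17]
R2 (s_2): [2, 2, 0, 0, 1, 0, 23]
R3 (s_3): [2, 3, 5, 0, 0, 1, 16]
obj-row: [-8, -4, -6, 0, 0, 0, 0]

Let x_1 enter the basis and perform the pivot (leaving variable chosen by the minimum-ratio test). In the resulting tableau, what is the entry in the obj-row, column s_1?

Ratio test on column x_1 — row 1: 17/3 = 17/3; row 2: 23/2 = 23/2; row 3: 16/2 = 8. Minimum is 17/3 at row 1 (s_1 leaves); pivot element 3.
Divide row 1 by 3; eliminate column x_1 from the other rows.
obj-row update in column s_1: 0 − (-8)·(1/3) = 8/3.

8/3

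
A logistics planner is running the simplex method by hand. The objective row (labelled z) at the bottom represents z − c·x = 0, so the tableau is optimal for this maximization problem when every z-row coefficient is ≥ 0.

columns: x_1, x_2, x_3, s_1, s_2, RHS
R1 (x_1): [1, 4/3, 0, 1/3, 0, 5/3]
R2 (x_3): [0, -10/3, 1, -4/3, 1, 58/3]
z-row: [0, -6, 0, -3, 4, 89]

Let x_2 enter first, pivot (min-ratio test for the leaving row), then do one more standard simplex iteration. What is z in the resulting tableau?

104

Ratio test on column x_2 — row 1: (5/3)/(4/3) = 5/4; row 2: entry -10/3 ≤ 0. Minimum is 5/4 at row 1 (x_1 leaves); pivot element 4/3.
Pivot on row 1; the z-row RHS becomes 89 − (-6)·(5/4) = 193/2.
Next entering variable (most negative z-row entry -3/2): s_1.
Ratio test on column s_1 — row 1: (5/4)/(1/4) = 5; row 2: entry -1/2 ≤ 0. Minimum is 5 at row 1 (x_2 leaves); pivot element 1/4.
After the second pivot the z-row RHS is 193/2 − (-3/2)·5 = 104.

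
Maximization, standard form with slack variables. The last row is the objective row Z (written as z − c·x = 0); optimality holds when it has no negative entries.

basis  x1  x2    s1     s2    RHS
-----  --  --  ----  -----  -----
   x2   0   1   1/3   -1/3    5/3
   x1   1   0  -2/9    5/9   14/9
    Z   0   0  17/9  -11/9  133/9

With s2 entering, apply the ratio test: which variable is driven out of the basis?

x1

Column s2 entries and ratios — x2: -1/3 ≤ 0, skip; x1: (14/9)/(5/9) = 14/5.
Smallest ratio is 14/5 in the row of x1, so x1 leaves.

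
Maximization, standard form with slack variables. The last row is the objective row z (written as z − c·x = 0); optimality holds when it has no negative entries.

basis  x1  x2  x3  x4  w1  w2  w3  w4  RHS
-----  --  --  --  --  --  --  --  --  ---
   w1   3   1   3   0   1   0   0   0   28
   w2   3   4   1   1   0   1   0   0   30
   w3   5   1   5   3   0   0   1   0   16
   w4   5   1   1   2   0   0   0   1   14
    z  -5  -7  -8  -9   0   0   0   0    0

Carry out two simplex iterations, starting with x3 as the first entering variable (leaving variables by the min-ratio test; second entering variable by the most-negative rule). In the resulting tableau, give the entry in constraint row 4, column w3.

Ratio test on column x3 — row 1: 28/3 = 28/3; row 2: 30/1 = 30; row 3: 16/5 = 16/5; row 4: 14/1 = 14. Minimum is 16/5 at row 3 (w3 leaves); pivot element 5.
Divide row 3 by 5; eliminate column x3 from the other rows.
Second iteration: most negative z-row entry is -27/5 in column x2, so x2 enters.
Ratio test on column x2 — row 1: (92/5)/(2/5) = 46; row 2: (134/5)/(19/5) = 134/19; row 3: (16/5)/(1/5) = 16; row 4: (54/5)/(4/5) = 27/2. Minimum is 134/19 at row 2 (w2 leaves); pivot element 19/5.
Divide row 2 by 19/5; eliminate column x2 from the other rows.
After both pivots, the entry at constraint row 4, column w3 is -3/19.

-3/19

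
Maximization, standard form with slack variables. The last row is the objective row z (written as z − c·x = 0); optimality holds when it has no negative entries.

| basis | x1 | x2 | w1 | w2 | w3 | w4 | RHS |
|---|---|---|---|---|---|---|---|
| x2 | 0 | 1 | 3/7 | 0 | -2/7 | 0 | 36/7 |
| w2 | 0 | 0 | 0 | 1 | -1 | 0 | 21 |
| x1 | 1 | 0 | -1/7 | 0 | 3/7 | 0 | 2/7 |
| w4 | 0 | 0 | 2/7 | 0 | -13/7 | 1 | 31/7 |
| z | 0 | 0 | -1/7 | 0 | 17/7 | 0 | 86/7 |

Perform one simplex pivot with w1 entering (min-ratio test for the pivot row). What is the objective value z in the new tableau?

Ratio test on column w1 — row 1: (36/7)/(3/7) = 12; row 2: entry 0 ≤ 0; row 3: entry -1/7 ≤ 0; row 4: (31/7)/(2/7) = 31/2. Minimum is 12 at row 1 (x2 leaves); pivot element 3/7.
Pivot on row 1; the z-row RHS becomes 86/7 − (-1/7)·12 = 14.

14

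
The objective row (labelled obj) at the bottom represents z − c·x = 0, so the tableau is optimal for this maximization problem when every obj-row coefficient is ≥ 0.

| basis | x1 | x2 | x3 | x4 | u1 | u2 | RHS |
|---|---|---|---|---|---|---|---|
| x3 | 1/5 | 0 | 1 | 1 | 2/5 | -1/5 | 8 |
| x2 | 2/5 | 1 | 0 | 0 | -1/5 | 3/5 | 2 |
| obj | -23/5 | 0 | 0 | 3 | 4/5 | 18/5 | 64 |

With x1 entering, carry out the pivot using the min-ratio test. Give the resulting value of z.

Ratio test on column x1 — row 1: 8/(1/5) = 40; row 2: 2/(2/5) = 5. Minimum is 5 at row 2 (x2 leaves); pivot element 2/5.
Pivot on row 2; the obj-row RHS becomes 64 − (-23/5)·5 = 87.

87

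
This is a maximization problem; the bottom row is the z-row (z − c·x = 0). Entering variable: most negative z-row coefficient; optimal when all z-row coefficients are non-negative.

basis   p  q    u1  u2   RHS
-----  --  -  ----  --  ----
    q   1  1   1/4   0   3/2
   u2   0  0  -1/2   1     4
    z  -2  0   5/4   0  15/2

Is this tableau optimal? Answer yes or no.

no

The z-row has a negative entry -2 in column p, so it is not optimal.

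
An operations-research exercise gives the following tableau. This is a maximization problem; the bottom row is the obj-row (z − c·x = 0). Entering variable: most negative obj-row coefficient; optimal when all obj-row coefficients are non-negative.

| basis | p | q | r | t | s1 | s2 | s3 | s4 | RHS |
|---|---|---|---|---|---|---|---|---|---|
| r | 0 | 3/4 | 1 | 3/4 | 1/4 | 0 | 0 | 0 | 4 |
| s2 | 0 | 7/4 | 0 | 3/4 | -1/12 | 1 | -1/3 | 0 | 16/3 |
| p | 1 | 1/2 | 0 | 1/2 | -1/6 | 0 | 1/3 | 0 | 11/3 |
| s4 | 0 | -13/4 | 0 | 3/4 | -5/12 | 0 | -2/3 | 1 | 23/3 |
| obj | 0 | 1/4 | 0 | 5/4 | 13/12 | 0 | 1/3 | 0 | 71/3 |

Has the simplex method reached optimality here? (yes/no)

Every obj-row coefficient is ≥ 0, so the tableau is optimal.

yes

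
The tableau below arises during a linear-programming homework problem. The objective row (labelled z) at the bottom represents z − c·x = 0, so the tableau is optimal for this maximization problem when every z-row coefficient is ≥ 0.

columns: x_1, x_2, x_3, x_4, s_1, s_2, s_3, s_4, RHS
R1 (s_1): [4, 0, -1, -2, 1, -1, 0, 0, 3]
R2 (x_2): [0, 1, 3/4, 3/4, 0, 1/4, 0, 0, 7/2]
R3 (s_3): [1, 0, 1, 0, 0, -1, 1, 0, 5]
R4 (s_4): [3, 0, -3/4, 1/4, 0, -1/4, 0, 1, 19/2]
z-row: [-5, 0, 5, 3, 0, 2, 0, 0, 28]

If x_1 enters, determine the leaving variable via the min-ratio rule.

s_1

Column x_1 entries and ratios — s_1: 3/4 = 3/4; x_2: 0 ≤ 0, skip; s_3: 5/1 = 5; s_4: (19/2)/3 = 19/6.
Smallest ratio is 3/4 in the row of s_1, so s_1 leaves.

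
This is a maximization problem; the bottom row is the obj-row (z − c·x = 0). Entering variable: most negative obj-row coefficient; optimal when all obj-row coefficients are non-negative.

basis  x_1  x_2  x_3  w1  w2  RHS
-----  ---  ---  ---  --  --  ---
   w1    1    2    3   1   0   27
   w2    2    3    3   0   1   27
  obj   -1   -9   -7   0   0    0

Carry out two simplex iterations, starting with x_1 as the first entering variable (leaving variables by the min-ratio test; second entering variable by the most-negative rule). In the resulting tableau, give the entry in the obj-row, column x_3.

2

Ratio test on column x_1 — row 1: 27/1 = 27; row 2: 27/2 = 27/2. Minimum is 27/2 at row 2 (w2 leaves); pivot element 2.
Divide row 2 by 2; eliminate column x_1 from the other rows.
Second iteration: most negative obj-row entry is -15/2 in column x_2, so x_2 enters.
Ratio test on column x_2 — row 1: (27/2)/(1/2) = 27; row 2: (27/2)/(3/2) = 9. Minimum is 9 at row 2 (x_1 leaves); pivot element 3/2.
Divide row 2 by 3/2; eliminate column x_2 from the other rows.
After both pivots, the entry at the obj-row, column x_3 is 2.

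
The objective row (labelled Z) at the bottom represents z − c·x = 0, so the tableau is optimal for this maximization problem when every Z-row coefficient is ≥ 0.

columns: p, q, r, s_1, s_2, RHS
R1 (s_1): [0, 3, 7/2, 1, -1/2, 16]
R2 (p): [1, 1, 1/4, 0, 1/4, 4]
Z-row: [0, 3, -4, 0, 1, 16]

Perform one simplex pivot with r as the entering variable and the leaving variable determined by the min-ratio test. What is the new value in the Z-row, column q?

Ratio test on column r — row 1: 16/(7/2) = 32/7; row 2: 4/(1/4) = 16. Minimum is 32/7 at row 1 (s_1 leaves); pivot element 7/2.
Divide row 1 by 7/2; eliminate column r from the other rows.
Z-row update in column q: 3 − (-4)·(6/7) = 45/7.

45/7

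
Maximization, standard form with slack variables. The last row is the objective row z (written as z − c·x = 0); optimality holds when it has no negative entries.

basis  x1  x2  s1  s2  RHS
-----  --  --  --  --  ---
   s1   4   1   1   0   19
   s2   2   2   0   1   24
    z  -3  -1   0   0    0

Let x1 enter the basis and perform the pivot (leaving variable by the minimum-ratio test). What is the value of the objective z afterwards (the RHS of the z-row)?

Ratio test on column x1 — row 1: 19/4 = 19/4; row 2: 24/2 = 12. Minimum is 19/4 at row 1 (s1 leaves); pivot element 4.
Pivot on row 1; the z-row RHS becomes 0 − (-3)·(19/4) = 57/4.

57/4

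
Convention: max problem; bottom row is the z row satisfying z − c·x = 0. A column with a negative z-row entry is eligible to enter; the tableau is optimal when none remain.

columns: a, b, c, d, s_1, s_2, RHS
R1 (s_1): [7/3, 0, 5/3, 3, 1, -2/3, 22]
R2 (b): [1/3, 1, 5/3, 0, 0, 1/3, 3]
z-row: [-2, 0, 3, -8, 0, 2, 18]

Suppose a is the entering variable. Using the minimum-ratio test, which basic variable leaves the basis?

Column a entries and ratios — s_1: 22/(7/3) = 66/7; b: 3/(1/3) = 9.
Smallest ratio is 9 in the row of b, so b leaves.

b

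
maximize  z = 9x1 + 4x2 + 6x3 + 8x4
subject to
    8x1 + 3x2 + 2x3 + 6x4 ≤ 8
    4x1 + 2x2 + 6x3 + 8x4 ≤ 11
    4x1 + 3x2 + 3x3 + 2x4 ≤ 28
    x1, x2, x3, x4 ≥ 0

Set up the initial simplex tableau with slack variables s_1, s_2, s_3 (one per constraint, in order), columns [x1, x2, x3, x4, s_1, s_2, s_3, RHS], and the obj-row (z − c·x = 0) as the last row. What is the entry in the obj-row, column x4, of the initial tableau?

The obj-row carries the negated objective coefficients: the x4 entry is -8.

-8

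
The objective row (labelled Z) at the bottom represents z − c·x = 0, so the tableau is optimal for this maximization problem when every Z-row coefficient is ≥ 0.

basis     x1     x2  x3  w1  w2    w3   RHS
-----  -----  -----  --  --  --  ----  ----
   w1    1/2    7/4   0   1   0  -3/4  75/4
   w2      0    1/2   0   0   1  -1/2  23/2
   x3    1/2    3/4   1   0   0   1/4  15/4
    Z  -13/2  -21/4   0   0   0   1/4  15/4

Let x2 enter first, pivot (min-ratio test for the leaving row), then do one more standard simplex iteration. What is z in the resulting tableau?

105/2

Ratio test on column x2 — row 1: (75/4)/(7/4) = 75/7; row 2: (23/2)/(1/2) = 23; row 3: (15/4)/(3/4) = 5. Minimum is 5 at row 3 (x3 leaves); pivot element 3/4.
Pivot on row 3; the Z-row RHS becomes 15/4 − (-21/4)·5 = 30.
Next entering variable (most negative Z-row entry -3): x1.
Ratio test on column x1 — row 1: entry -2/3 ≤ 0; row 2: entry -1/3 ≤ 0; row 3: 5/(2/3) = 15/2. Minimum is 15/2 at row 3 (x2 leaves); pivot element 2/3.
After the second pivot the Z-row RHS is 30 − (-3)·(15/2) = 105/2.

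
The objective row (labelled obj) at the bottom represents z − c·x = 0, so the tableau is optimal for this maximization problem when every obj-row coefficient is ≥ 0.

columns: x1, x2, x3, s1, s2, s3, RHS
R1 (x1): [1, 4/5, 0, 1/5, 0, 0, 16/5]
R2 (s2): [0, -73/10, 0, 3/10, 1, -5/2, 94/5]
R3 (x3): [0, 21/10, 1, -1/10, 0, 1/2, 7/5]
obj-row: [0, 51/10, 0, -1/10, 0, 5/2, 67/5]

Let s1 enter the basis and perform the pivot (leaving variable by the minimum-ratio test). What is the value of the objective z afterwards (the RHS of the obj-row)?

15

Ratio test on column s1 — row 1: (16/5)/(1/5) = 16; row 2: (94/5)/(3/10) = 188/3; row 3: entry -1/10 ≤ 0. Minimum is 16 at row 1 (x1 leaves); pivot element 1/5.
Pivot on row 1; the obj-row RHS becomes 67/5 − (-1/10)·16 = 15.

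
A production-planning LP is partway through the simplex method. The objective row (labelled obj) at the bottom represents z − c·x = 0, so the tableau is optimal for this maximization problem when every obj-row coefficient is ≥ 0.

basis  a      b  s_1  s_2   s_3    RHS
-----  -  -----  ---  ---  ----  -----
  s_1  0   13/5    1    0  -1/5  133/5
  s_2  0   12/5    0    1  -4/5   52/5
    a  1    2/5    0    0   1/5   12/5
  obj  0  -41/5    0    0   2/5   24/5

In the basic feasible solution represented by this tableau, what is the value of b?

b is not in the basis, so in the current basic feasible solution b = 0.

0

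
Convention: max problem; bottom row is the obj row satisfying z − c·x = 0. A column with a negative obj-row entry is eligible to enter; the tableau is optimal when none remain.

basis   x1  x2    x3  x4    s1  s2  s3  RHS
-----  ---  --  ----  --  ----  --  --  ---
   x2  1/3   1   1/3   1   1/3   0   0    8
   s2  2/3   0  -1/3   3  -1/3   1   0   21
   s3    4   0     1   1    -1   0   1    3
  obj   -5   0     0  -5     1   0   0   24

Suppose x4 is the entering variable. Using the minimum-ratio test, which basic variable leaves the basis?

Column x4 entries and ratios — x2: 8/1 = 8; s2: 21/3 = 7; s3: 3/1 = 3.
Smallest ratio is 3 in the row of s3, so s3 leaves.

s3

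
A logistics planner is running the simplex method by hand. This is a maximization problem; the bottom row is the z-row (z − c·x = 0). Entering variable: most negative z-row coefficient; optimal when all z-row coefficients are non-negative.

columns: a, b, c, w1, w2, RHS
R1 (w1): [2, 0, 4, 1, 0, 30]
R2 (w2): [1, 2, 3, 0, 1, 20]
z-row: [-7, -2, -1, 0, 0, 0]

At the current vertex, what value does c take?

0

c is not in the basis, so in the current basic feasible solution c = 0.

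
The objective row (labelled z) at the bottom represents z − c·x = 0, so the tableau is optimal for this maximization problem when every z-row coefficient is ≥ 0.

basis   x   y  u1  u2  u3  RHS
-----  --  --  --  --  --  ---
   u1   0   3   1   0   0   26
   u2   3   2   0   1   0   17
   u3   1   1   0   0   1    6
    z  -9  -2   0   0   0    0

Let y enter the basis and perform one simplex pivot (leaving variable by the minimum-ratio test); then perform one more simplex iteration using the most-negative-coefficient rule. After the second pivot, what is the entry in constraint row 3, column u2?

Ratio test on column y — row 1: 26/3 = 26/3; row 2: 17/2 = 17/2; row 3: 6/1 = 6. Minimum is 6 at row 3 (u3 leaves); pivot element 1.
Divide row 3 by 1; eliminate column y from the other rows.
Second iteration: most negative z-row entry is -7 in column x, so x enters.
Ratio test on column x — row 1: entry -3 ≤ 0; row 2: 5/1 = 5; row 3: 6/1 = 6. Minimum is 5 at row 2 (u2 leaves); pivot element 1.
Divide row 2 by 1; eliminate column x from the other rows.
After both pivots, the entry at constraint row 3, column u2 is -1.

-1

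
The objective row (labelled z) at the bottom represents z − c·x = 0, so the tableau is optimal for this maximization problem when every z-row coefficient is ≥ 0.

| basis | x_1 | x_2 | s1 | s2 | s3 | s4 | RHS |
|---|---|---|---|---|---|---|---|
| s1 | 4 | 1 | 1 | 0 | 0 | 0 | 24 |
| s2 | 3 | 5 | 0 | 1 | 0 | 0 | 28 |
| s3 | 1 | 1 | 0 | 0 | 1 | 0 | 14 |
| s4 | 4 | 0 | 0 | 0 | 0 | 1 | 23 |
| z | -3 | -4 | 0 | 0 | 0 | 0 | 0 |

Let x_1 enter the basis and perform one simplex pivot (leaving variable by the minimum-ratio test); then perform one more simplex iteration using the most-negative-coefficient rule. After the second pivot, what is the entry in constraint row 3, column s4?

3/4

Ratio test on column x_1 — row 1: 24/4 = 6; row 2: 28/3 = 28/3; row 3: 14/1 = 14; row 4: 23/4 = 23/4. Minimum is 23/4 at row 4 (s4 leaves); pivot element 4.
Divide row 4 by 4; eliminate column x_1 from the other rows.
Second iteration: most negative z-row entry is -4 in column x_2, so x_2 enters.
Ratio test on column x_2 — row 1: 1/1 = 1; row 2: (43/4)/5 = 43/20; row 3: (33/4)/1 = 33/4; row 4: entry 0 ≤ 0. Minimum is 1 at row 1 (s1 leaves); pivot element 1.
Divide row 1 by 1; eliminate column x_2 from the other rows.
After both pivots, the entry at constraint row 3, column s4 is 3/4.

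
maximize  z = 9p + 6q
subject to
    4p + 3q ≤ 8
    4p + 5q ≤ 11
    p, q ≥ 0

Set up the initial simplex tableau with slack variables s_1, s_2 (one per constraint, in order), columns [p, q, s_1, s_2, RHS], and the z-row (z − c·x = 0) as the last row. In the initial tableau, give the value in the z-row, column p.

-9

The z-row carries the negated objective coefficients: the p entry is -9.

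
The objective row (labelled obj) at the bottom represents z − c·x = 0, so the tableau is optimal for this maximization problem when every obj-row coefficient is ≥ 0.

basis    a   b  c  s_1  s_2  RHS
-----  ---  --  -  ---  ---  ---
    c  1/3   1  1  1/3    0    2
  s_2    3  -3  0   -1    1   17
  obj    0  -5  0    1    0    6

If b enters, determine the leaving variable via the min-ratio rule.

Column b entries and ratios — c: 2/1 = 2; s_2: -3 ≤ 0, skip.
Smallest ratio is 2 in the row of c, so c leaves.

c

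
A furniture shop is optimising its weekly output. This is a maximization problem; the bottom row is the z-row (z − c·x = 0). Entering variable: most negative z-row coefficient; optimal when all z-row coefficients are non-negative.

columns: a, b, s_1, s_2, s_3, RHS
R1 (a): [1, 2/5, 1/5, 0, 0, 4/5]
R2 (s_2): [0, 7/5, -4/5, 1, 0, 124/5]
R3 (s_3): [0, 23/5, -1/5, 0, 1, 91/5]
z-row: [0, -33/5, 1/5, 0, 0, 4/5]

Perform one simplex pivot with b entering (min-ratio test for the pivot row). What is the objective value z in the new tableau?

14

Ratio test on column b — row 1: (4/5)/(2/5) = 2; row 2: (124/5)/(7/5) = 124/7; row 3: (91/5)/(23/5) = 91/23. Minimum is 2 at row 1 (a leaves); pivot element 2/5.
Pivot on row 1; the z-row RHS becomes 4/5 − (-33/5)·2 = 14.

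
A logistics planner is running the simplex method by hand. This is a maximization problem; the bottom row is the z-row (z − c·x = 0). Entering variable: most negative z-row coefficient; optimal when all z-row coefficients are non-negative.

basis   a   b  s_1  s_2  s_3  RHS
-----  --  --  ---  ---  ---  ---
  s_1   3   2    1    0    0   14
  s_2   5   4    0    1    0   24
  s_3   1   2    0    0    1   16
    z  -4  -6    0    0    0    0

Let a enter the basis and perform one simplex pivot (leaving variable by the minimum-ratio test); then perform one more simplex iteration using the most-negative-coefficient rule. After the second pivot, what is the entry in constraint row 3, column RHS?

10

Ratio test on column a — row 1: 14/3 = 14/3; row 2: 24/5 = 24/5; row 3: 16/1 = 16. Minimum is 14/3 at row 1 (s_1 leaves); pivot element 3.
Divide row 1 by 3; eliminate column a from the other rows.
Second iteration: most negative z-row entry is -10/3 in column b, so b enters.
Ratio test on column b — row 1: (14/3)/(2/3) = 7; row 2: (2/3)/(2/3) = 1; row 3: (34/3)/(4/3) = 17/2. Minimum is 1 at row 2 (s_2 leaves); pivot element 2/3.
Divide row 2 by 2/3; eliminate column b from the other rows.
After both pivots, the entry at constraint row 3, column RHS is 10.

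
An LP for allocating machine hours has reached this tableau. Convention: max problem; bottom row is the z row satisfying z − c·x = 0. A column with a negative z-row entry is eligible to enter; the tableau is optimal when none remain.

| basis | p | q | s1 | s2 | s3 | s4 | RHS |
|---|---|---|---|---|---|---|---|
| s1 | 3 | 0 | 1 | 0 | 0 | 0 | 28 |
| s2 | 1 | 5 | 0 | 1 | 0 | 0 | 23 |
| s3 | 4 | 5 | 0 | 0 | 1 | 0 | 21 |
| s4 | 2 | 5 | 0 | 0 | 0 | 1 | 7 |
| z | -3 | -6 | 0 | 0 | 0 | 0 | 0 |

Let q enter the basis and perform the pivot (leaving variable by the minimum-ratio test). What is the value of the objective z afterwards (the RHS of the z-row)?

42/5

Ratio test on column q — row 1: entry 0 ≤ 0; row 2: 23/5 = 23/5; row 3: 21/5 = 21/5; row 4: 7/5 = 7/5. Minimum is 7/5 at row 4 (s4 leaves); pivot element 5.
Pivot on row 4; the z-row RHS becomes 0 − (-6)·(7/5) = 42/5.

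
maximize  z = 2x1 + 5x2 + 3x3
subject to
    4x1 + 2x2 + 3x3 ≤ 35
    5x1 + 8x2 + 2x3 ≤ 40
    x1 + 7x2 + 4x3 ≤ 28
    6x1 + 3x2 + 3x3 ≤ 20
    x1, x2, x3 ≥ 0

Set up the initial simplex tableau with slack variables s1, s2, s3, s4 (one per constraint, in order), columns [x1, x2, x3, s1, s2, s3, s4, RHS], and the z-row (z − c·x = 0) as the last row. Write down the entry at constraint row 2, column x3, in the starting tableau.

Constraint 2 has coefficient 2 on x3.

2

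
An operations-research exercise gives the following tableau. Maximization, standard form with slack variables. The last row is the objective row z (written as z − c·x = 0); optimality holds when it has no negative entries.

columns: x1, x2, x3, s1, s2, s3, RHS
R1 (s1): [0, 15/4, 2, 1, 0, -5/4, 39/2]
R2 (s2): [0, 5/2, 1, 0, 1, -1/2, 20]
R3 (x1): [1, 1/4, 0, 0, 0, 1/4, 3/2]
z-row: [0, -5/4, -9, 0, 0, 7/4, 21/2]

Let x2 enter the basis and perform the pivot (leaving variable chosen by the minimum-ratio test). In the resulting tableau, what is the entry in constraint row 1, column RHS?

26/5

Ratio test on column x2 — row 1: (39/2)/(15/4) = 26/5; row 2: 20/(5/2) = 8; row 3: (3/2)/(1/4) = 6. Minimum is 26/5 at row 1 (s1 leaves); pivot element 15/4.
Divide row 1 by 15/4; eliminate column x2 from the other rows.
In the new row 1, the RHS entry is the old entry divided by the pivot: (39/2)/(15/4) = 26/5.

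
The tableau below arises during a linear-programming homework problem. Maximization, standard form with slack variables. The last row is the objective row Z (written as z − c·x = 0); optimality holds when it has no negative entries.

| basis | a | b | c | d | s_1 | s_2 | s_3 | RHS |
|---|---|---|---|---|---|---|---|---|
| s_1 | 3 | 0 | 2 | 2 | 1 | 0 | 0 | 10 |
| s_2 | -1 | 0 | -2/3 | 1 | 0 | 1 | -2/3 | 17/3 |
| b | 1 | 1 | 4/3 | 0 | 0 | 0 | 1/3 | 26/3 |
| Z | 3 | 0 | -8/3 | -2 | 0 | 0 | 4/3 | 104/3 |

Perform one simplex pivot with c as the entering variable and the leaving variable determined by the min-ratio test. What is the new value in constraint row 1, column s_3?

0

Ratio test on column c — row 1: 10/2 = 5; row 2: entry -2/3 ≤ 0; row 3: (26/3)/(4/3) = 13/2. Minimum is 5 at row 1 (s_1 leaves); pivot element 2.
Divide row 1 by 2; eliminate column c from the other rows.
In the new row 1, the s_3 entry is the old entry divided by the pivot: 0/2 = 0.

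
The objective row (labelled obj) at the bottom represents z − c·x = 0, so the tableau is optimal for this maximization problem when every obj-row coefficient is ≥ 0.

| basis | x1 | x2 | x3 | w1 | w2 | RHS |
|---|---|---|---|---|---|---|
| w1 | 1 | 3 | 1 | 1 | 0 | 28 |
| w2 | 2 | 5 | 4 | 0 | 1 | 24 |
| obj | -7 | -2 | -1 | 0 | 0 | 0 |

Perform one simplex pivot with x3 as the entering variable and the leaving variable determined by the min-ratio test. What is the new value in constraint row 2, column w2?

Ratio test on column x3 — row 1: 28/1 = 28; row 2: 24/4 = 6. Minimum is 6 at row 2 (w2 leaves); pivot element 4.
Divide row 2 by 4; eliminate column x3 from the other rows.
In the new row 2, the w2 entry is the old entry divided by the pivot: 1/4 = 1/4.

1/4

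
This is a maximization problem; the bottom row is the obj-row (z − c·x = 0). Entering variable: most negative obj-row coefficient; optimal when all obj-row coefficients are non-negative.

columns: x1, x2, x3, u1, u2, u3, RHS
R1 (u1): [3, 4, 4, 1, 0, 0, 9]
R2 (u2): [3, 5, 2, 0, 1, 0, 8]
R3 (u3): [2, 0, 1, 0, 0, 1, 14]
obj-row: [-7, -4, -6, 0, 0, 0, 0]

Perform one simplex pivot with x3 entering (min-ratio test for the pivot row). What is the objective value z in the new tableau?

Ratio test on column x3 — row 1: 9/4 = 9/4; row 2: 8/2 = 4; row 3: 14/1 = 14. Minimum is 9/4 at row 1 (u1 leaves); pivot element 4.
Pivot on row 1; the obj-row RHS becomes 0 − (-6)·(9/4) = 27/2.

27/2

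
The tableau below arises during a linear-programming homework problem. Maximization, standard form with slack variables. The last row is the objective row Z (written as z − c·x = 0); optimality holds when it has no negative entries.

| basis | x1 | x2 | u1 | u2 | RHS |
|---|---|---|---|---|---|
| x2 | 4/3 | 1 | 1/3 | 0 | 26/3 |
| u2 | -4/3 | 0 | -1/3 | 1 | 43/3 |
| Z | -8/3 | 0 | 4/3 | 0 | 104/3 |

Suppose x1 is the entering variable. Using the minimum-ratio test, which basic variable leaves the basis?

x2

Column x1 entries and ratios — x2: (26/3)/(4/3) = 13/2; u2: -4/3 ≤ 0, skip.
Smallest ratio is 13/2 in the row of x2, so x2 leaves.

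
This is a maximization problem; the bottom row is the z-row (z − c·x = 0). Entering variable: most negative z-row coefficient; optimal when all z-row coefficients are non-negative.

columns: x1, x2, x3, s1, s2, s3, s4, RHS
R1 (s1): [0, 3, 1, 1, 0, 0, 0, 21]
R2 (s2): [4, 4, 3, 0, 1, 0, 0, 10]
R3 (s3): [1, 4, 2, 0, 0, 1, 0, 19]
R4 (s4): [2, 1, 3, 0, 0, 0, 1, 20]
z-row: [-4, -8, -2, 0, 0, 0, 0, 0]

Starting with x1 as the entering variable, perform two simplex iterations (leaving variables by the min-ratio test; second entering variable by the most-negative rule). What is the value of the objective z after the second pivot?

20

Ratio test on column x1 — row 1: entry 0 ≤ 0; row 2: 10/4 = 5/2; row 3: 19/1 = 19; row 4: 20/2 = 10. Minimum is 5/2 at row 2 (s2 leaves); pivot element 4.
Pivot on row 2; the z-row RHS becomes 0 − (-4)·(5/2) = 10.
Next entering variable (most negative z-row entry -4): x2.
Ratio test on column x2 — row 1: 21/3 = 7; row 2: (5/2)/1 = 5/2; row 3: (33/2)/3 = 11/2; row 4: entry -1 ≤ 0. Minimum is 5/2 at row 2 (x1 leaves); pivot element 1.
After the second pivot the z-row RHS is 10 − (-4)·(5/2) = 20.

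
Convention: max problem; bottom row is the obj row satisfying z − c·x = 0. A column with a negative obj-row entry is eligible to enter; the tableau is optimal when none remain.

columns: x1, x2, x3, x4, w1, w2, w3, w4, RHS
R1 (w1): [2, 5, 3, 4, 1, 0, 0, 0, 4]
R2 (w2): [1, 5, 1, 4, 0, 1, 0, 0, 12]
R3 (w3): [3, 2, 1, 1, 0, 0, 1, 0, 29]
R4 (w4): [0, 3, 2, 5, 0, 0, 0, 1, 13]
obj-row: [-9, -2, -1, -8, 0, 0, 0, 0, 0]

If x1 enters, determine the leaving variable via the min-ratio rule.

Column x1 entries and ratios — w1: 4/2 = 2; w2: 12/1 = 12; w3: 29/3 = 29/3; w4: 0 ≤ 0, skip.
Smallest ratio is 2 in the row of w1, so w1 leaves.

w1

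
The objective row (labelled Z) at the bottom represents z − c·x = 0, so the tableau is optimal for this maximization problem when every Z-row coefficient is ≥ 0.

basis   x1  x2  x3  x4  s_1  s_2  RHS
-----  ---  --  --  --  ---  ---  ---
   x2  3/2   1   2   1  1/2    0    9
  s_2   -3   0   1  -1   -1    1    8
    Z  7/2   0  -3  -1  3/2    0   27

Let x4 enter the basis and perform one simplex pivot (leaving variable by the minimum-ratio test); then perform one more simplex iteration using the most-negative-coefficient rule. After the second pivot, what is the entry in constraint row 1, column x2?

1/2

Ratio test on column x4 — row 1: 9/1 = 9; row 2: entry -1 ≤ 0. Minimum is 9 at row 1 (x2 leaves); pivot element 1.
Divide row 1 by 1; eliminate column x4 from the other rows.
Second iteration: most negative Z-row entry is -1 in column x3, so x3 enters.
Ratio test on column x3 — row 1: 9/2 = 9/2; row 2: 17/3 = 17/3. Minimum is 9/2 at row 1 (x4 leaves); pivot element 2.
Divide row 1 by 2; eliminate column x3 from the other rows.
After both pivots, the entry at constraint row 1, column x2 is 1/2.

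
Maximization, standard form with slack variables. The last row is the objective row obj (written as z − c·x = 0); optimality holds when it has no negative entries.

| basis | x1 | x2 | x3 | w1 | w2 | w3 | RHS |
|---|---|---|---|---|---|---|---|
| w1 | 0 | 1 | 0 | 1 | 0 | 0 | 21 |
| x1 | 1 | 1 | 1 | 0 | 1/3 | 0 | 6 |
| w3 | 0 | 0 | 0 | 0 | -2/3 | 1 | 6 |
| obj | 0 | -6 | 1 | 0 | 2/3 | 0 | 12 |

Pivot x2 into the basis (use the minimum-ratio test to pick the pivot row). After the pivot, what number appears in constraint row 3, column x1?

0

Ratio test on column x2 — row 1: 21/1 = 21; row 2: 6/1 = 6; row 3: entry 0 ≤ 0. Minimum is 6 at row 2 (x1 leaves); pivot element 1.
Divide row 2 by 1; eliminate column x2 from the other rows.
Row 3 update in column x1: 0 − 0·1 = 0.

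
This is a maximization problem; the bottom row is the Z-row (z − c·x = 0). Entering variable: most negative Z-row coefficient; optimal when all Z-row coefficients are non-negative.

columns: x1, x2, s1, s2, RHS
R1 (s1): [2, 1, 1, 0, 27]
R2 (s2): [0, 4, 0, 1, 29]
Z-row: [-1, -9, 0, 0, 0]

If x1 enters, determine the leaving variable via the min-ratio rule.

s1

Column x1 entries and ratios — s1: 27/2 = 27/2; s2: 0 ≤ 0, skip.
Smallest ratio is 27/2 in the row of s1, so s1 leaves.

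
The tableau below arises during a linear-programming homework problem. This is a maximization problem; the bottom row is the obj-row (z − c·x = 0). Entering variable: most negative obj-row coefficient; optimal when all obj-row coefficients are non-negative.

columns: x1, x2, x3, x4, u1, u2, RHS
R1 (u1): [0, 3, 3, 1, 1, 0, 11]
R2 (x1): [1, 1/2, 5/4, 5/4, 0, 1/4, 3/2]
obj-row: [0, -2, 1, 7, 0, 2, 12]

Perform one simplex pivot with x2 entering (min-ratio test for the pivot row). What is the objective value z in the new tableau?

Ratio test on column x2 — row 1: 11/3 = 11/3; row 2: (3/2)/(1/2) = 3. Minimum is 3 at row 2 (x1 leaves); pivot element 1/2.
Pivot on row 2; the obj-row RHS becomes 12 − (-2)·3 = 18.

18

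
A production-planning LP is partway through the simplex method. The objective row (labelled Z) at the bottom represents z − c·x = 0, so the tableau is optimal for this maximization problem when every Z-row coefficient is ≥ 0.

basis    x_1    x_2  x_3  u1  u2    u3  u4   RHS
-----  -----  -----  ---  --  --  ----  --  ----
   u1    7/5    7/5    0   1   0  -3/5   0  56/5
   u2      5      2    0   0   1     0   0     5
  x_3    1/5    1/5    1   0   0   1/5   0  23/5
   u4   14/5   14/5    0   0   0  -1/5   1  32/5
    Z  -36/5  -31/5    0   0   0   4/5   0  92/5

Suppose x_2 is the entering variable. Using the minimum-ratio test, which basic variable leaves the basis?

u4

Column x_2 entries and ratios — u1: (56/5)/(7/5) = 8; u2: 5/2 = 5/2; x_3: (23/5)/(1/5) = 23; u4: (32/5)/(14/5) = 16/7.
Smallest ratio is 16/7 in the row of u4, so u4 leaves.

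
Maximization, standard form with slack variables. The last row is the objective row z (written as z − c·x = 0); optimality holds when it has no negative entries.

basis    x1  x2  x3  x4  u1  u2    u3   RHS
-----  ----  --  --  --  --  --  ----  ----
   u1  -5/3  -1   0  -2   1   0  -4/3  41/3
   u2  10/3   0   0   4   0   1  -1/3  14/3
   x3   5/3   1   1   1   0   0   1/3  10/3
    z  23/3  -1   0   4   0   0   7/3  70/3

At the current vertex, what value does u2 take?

14/3

u2 is basic (row 2); its value is the RHS of that row, 14/3.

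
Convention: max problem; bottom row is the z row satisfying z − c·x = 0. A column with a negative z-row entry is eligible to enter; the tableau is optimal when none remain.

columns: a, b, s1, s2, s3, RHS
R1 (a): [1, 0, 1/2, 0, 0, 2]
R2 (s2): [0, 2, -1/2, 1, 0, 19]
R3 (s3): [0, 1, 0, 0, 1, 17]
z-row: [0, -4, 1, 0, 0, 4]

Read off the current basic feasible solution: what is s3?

17

s3 is basic (row 3); its value is the RHS of that row, 17.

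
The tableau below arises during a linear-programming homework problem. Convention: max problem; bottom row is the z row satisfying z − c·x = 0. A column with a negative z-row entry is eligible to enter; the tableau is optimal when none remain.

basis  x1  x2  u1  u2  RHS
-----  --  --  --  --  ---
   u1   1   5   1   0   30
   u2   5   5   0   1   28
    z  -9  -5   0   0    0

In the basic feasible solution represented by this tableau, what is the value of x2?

x2 is not in the basis, so in the current basic feasible solution x2 = 0.

0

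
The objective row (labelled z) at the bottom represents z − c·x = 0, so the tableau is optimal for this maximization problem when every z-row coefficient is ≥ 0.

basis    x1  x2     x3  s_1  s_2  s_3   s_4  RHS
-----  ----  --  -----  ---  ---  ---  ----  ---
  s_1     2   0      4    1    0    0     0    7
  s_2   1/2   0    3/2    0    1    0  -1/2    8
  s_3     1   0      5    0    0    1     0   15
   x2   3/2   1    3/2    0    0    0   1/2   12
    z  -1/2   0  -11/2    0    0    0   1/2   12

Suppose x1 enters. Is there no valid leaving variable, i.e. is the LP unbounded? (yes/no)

no

Column x1 has positive entries in row(s) 1, 2, 3, 4, so the ratio test bounds it — not unbounded.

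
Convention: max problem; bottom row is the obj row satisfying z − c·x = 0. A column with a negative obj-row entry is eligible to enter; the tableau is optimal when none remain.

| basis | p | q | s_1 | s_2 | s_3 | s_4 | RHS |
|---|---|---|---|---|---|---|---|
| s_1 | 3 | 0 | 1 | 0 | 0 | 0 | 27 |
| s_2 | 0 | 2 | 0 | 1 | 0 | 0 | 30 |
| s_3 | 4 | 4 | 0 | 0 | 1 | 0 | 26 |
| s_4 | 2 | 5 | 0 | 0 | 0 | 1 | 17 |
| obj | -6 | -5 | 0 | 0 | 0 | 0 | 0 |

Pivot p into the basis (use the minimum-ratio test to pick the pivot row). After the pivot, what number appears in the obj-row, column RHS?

39

Ratio test on column p — row 1: 27/3 = 9; row 2: entry 0 ≤ 0; row 3: 26/4 = 13/2; row 4: 17/2 = 17/2. Minimum is 13/2 at row 3 (s_3 leaves); pivot element 4.
Divide row 3 by 4; eliminate column p from the other rows.
obj-row update in column RHS: 0 − (-6)·(13/2) = 39.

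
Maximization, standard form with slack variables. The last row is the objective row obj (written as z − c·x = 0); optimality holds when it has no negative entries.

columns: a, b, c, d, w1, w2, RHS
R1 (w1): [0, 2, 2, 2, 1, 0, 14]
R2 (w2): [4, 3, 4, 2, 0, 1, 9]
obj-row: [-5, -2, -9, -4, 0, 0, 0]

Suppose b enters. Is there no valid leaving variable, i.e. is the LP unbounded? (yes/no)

no

Column b has positive entries in row(s) 1, 2, so the ratio test bounds it — not unbounded.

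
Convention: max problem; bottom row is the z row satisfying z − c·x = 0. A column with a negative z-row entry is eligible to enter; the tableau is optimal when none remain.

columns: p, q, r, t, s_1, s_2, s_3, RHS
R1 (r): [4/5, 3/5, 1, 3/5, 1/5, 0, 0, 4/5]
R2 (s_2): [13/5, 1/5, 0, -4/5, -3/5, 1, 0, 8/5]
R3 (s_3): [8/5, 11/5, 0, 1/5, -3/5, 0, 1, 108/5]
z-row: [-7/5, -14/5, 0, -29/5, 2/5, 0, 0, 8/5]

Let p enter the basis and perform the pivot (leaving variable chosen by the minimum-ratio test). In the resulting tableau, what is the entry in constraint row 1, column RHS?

4/13

Ratio test on column p — row 1: (4/5)/(4/5) = 1; row 2: (8/5)/(13/5) = 8/13; row 3: (108/5)/(8/5) = 27/2. Minimum is 8/13 at row 2 (s_2 leaves); pivot element 13/5.
Divide row 2 by 13/5; eliminate column p from the other rows.
Row 1 update in column RHS: 4/5 − (4/5)·(8/13) = 4/13.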